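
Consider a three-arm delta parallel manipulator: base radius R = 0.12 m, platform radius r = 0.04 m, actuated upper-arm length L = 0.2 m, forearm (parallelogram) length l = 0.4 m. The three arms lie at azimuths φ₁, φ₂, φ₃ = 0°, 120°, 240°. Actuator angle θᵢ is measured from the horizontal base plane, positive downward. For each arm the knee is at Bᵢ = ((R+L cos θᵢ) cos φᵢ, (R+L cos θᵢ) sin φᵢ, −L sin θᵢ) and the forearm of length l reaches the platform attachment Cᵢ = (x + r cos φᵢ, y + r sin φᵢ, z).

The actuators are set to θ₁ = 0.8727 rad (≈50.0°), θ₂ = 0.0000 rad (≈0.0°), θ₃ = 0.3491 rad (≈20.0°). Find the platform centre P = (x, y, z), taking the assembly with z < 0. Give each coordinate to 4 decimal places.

(-0.1353, 0.0509, -0.3511)

arm 1 at φ=0.0°: (R−r)+L cos θ1 = 0.2086;  centre 1 = (0.2086, 0.0000, -0.1532)
centre 2 = (0.2800·cos120.0°, 0.2800·sin120.0°, 0.0000) = (-0.1400, 0.2425, 0.0000)
centre 3 = (0.2679·cos240.0°, 0.2679·sin240.0°, -0.0684) = (-0.1340, -0.2320, -0.0684)
subtract pairs → two planes through P
[-0.6971 0.4850 0.3064]·P = 0.0114;  [-0.6850 -0.4641 0.1696]·P = 0.0095
det = 0.6557;  x = -0.0151+0.3423z,  y = 0.0018+-0.1398z
sphere 1 gives Az²+Bz+C=0 with A=1.1367, B=0.1528, C=-0.0865;  B²−4AC=0.4166;  roots -0.3511, 0.2167;  negative root z = -0.3511
x = -0.1353, y = 0.0509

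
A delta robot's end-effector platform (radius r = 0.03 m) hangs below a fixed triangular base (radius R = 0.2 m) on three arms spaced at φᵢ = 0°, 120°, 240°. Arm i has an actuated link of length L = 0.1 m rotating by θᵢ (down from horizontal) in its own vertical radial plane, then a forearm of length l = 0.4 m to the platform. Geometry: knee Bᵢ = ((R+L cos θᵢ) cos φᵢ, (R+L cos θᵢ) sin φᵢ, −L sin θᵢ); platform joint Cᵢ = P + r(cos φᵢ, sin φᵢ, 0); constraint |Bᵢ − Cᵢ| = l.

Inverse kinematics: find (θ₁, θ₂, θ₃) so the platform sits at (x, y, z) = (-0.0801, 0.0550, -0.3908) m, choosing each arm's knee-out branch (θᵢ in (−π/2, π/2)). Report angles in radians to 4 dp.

φ1=0.0° → target in arm frame (-0.0801, 0.0550)
  A=0.2501, B=-0.3908, C=(l²−L²−A²−y'²−z²)/(2L)=-0.3415
  γ=atan2(-0.3908,0.2501)=-1.0015;  ψ=arccos(-0.7360)=2.3980;  θ1=γ+ψ≈1.3965
φ2=120.0° → target in arm frame (0.0877, 0.0419)
  e−x'=0.0823;  (l²−L²−(e−x')²−y'²−z²)/2L = -0.0563
  θ2 = atan2(B,A) + arccos(C/0.3994) = 0.3490
arm 3 (φ=240.0°): x'=-0.0076, y'=-0.0969
  A=0.1776, B=-0.3908, C=(l²−L²−A²−y'²−z²)/(2L)=-0.2182
  √(A²+B²)=0.4293;  θ3 = -1.1443+2.1041 ≈ 0.9598

θ₁ = 1.3965, θ₂ = 0.3490, θ₃ = 0.9598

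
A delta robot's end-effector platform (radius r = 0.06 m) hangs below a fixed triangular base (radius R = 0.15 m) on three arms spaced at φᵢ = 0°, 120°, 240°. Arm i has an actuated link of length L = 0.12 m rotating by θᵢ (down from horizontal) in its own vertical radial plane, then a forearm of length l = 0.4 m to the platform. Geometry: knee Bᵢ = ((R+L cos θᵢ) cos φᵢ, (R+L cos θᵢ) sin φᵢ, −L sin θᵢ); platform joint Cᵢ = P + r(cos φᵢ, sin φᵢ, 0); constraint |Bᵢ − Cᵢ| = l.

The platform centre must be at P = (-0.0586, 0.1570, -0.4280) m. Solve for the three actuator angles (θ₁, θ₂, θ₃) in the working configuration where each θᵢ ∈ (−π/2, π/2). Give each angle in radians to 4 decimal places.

θ₁ = 1.2215, θ₂ = 0.2616, θ₃ = 1.3963

arm 1 (φ=0.0°): x'=-0.0586, y'=0.1570
  e−x'=0.1486;  (l²−L²−(e−x')²−y'²−z²)/2L = -0.3513
  γ=atan2(-0.4280,0.1486)=-1.2366;  ψ=arccos(-0.7754)=2.4582;  θ1=γ+ψ≈1.2215
φ2=120.0° → target in arm frame (0.1653, -0.0278)
  A cos θ + B sin θ = C:  -0.0753·cos θ + -0.4280·sin θ = -0.1834
  γ=atan2(-0.4280,-0.0753)=-1.7449;  ψ=arccos(-0.4221)=2.0065;  θ2=γ+ψ≈0.2616
φ3=240.0° → target in arm frame (-0.1067, -0.1292)
  A cos θ + B sin θ = C:  0.1967·cos θ + -0.4280·sin θ = -0.3874
  γ=atan2(-0.4280,0.1967)=-1.1401;  ψ=arccos(-0.8224)=2.5364;  θ3=γ+ψ≈1.3963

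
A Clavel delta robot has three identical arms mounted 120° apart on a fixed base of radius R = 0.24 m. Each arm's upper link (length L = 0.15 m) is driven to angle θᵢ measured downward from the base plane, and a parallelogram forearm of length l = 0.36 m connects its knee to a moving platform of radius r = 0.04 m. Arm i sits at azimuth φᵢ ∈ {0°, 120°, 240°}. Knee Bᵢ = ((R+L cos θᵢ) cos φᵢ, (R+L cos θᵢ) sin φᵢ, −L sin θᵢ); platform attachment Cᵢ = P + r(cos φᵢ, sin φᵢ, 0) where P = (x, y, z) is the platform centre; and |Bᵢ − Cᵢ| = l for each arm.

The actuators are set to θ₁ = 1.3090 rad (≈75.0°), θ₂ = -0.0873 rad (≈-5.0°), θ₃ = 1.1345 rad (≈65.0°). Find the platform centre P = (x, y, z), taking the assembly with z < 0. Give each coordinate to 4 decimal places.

S1 = (0.2388·cos0.0°, 0.2388·sin0.0°, -0.1449) = (0.2388, 0.0000, -0.1449)
S2 = (0.3494·cos120.0°, 0.3494·sin120.0°, 0.0131) = (-0.1747, 0.3026, 0.0131)
S3 = (0.2634·cos240.0°, 0.2634·sin240.0°, -0.1359) = (-0.1317, -0.2281, -0.1359)
|S₂|²−|S₁|² = 0.0442;  |S₃|²−|S₁|² = 0.0098
plane₁₂: -0.8271x+0.6052y+0.3159z = 0.0442
det = 0.8258;  x = -0.0316+0.1876z,  y = 0.0299+-0.2656z
quadratic in z: (1.1057)z²+(0.1724)z+(-0.0346)=0, √Δ=0.4273 → z ∈ {-0.2712, 0.1153}; z = -0.2712 (taking z<0)
x = -0.0825, y = 0.1019

(-0.0825, 0.1019, -0.2712)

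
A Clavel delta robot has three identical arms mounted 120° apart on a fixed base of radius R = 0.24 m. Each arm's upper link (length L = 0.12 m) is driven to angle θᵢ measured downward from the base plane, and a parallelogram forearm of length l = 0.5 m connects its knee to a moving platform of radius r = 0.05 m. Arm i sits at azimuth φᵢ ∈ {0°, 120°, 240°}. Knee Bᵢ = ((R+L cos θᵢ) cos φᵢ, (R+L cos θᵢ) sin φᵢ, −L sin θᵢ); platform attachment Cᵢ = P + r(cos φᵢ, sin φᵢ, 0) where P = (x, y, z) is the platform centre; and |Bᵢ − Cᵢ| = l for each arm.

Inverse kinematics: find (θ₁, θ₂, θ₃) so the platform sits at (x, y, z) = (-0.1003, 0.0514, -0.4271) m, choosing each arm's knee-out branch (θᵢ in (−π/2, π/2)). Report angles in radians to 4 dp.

rotate P by −φ1: (-0.1003, 0.0514, -0.4271)
  A cos θ + B sin θ = C:  0.2903·cos θ + -0.4271·sin θ = -0.1405
  θ1 = atan2(B,A) + arccos(C/0.5164) = 0.8726
arm 2 (φ=120.0°): x'=0.0947, y'=0.0612
  A=0.0953, B=-0.4271, C=(l²−L²−A²−y'²−z²)/(2L)=0.1681
  θ2 = atan2(B,A) + arccos(C/0.4376) = -0.1748
rotate P by −φ3: (0.0056, -0.1126, -0.4271)
  A=0.1844, B=-0.4271, C=(l²−L²−A²−y'²−z²)/(2L)=0.0272
  θ3 = atan2(B,A) + arccos(C/0.4652) = 0.3490

θ₁ = 0.8726, θ₂ = -0.1748, θ₃ = 0.3490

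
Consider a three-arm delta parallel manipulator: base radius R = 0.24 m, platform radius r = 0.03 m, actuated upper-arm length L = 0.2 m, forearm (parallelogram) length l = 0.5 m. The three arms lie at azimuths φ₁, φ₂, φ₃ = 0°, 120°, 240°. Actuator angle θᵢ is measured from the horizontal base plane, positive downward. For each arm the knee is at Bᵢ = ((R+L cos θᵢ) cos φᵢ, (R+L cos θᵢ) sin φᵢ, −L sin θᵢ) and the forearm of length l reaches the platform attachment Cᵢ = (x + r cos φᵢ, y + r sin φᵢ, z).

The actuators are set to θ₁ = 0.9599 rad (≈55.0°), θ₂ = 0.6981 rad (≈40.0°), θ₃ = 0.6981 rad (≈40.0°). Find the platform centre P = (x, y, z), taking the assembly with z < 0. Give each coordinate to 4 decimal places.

φ1=0.0°: virtual centre (0.3247, 0.0000, -0.1638), radius l
arm 2 at φ=120.0°: e+L cos θ2 = 0.3632;  S2 = (-0.1816, 0.3146, -0.1286)
φ3=240.0°: virtual centre (-0.1816, -0.3146, -0.1286), radius l
|S₂|²−|S₁|² = 0.0162;  |S₃|²−|S₁|² = 0.0162
[-1.0127 0.6291 0.0705]·P = 0.0162;  [-1.0127 -0.6291 0.0705]·P = 0.0162
Cramer: x(z) = -0.0160+0.0697z;  y(z) = 0.0000-0.0000z
sphere 1 gives Az²+Bz+C=0 with A=1.0049, B=0.2802, C=-0.1071;  B²−4AC=0.5090;  roots -0.4944, 0.2156;  negative root z = -0.4944
x = -0.0504, y = 0.0000

(-0.0504, 0.0000, -0.4944)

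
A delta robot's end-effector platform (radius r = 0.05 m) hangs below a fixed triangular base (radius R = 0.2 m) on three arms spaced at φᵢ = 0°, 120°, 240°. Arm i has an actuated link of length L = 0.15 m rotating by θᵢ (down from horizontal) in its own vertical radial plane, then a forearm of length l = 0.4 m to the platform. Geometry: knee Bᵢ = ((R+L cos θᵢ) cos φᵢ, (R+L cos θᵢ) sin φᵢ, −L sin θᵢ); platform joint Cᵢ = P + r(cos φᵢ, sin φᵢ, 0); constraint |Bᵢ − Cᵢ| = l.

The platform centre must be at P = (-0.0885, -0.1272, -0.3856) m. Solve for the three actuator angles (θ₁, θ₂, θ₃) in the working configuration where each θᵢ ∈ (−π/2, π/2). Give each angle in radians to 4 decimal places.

θ₁ = 1.2219, θ₂ = 1.1345, θ₃ = 0.0871

rotate P by −φ1: (-0.0885, -0.1272, -0.3856)
  A=0.2385, B=-0.3856, C=(l²−L²−A²−y'²−z²)/(2L)=-0.2808
  γ=atan2(-0.3856,0.2385)=-1.0169;  ψ=arccos(-0.6194)=2.2388;  θ1=γ+ψ≈1.2219
rotate P by −φ2: (-0.0659, 0.1402, -0.3856)
  e−x'=0.2159;  (l²−L²−(e−x')²−y'²−z²)/2L = -0.2582
  γ=atan2(-0.3856,0.2159)=-1.0604;  ψ=arccos(-0.5843)=2.1949;  θ2=γ+ψ≈1.1345
arm 3 (φ=240.0°): x'=0.1544, y'=-0.0130
  A=-0.0044, B=-0.3856, C=(l²−L²−A²−y'²−z²)/(2L)=-0.0379
  √(A²+B²)=0.3856;  θ3 = -1.5822+1.6693 ≈ 0.0871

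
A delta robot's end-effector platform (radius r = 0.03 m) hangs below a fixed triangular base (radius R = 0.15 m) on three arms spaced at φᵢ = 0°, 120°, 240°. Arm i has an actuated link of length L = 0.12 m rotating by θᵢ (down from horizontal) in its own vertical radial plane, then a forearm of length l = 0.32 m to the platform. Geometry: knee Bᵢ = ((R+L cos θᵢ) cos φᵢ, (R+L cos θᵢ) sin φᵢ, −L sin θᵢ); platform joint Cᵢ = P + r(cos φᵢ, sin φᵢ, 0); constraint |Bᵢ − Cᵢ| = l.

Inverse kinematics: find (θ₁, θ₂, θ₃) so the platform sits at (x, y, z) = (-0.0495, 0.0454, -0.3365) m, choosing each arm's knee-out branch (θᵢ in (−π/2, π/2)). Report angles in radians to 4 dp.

φ1=0.0° → target in arm frame (-0.0495, 0.0454)
  A cos θ + B sin θ = C:  0.1695·cos θ + -0.3365·sin θ = -0.2334
  γ=atan2(-0.3365,0.1695)=-1.1042;  ψ=arccos(-0.6195)=2.2390;  θ1=γ+ψ≈1.1348
φ2=120.0° → target in arm frame (0.0641, 0.0202)
  A cos θ + B sin θ = C:  0.0559·cos θ + -0.3365·sin θ = -0.1199
  γ=atan2(-0.3365,0.0559)=-1.4061;  ψ=arccos(-0.3514)=1.9298;  θ2=γ+ψ≈0.5238
φ3=240.0° → target in arm frame (-0.0146, -0.0656)
  e−x'=0.1346;  (l²−L²−(e−x')²−y'²−z²)/2L = -0.1985
  γ=atan2(-0.3365,0.1346)=-1.1904;  ψ=arccos(-0.5477)=2.1504;  θ3=γ+ψ≈0.9601

θ₁ = 1.1348, θ₂ = 0.5238, θ₃ = 0.9601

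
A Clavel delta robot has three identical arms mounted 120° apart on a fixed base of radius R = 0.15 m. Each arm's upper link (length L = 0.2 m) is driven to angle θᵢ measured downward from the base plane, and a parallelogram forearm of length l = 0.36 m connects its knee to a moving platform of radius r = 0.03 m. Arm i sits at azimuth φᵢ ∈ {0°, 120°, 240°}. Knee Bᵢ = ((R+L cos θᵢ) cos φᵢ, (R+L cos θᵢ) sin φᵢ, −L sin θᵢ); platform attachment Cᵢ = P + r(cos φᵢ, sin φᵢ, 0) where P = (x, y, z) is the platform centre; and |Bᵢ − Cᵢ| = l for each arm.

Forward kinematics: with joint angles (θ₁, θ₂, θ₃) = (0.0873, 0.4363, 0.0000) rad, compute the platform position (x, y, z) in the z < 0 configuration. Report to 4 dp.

arm 1 at φ=0.0°: (R−r)+L cos θ1 = 0.3192;  O1 = (0.3192, 0.0000, -0.0174)
arm 2 at φ=120.0°: (R−r)+L cos θ2 = 0.3013;  O2 = (-0.1506, 0.2609, -0.0845)
O3 = (0.3200·cos240.0°, 0.3200·sin240.0°, 0.0000) = (-0.1600, -0.2771, 0.0000)
subtract pairs → two planes through P
[-0.9397 0.5218 -0.1342]·P = -0.0043;  [-0.9585 -0.5543 0.0349]·P = 0.0002
det = 1.0210;  x = 0.0022+-0.0550z,  y = -0.0042+0.1580z
quadratic in z: (1.0280)z²+(0.0684)z+(-0.0288)=0, √Δ=0.3508 → z ∈ {-0.2039, 0.1374}; z = -0.2039 (taking z<0)
x = 0.0135, y = -0.0364

(0.0135, -0.0364, -0.2039)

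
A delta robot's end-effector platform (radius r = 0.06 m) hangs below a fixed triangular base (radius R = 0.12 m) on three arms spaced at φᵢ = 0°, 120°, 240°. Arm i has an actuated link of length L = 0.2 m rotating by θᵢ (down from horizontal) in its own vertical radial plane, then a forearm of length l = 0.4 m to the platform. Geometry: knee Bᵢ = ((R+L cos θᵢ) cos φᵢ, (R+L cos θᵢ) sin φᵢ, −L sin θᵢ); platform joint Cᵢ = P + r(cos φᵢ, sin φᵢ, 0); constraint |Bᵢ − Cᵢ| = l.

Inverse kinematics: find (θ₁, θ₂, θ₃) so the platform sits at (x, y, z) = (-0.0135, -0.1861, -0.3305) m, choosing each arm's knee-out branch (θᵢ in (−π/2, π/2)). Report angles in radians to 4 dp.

θ₁ = 0.4366, θ₂ = 0.8729, θ₃ = -0.2617

arm 1 (φ=0.0°): x'=-0.0135, y'=-0.1861
  A=0.0735, B=-0.3305, C=(l²−L²−A²−y'²−z²)/(2L)=-0.0732
  γ=atan2(-0.3305,0.0735)=-1.3520;  ψ=arccos(-0.2161)=1.7886;  θ1=γ+ψ≈0.4366
φ2=120.0° → target in arm frame (-0.1544, 0.1047)
  A cos θ + B sin θ = C:  0.2144·cos θ + -0.3305·sin θ = -0.1154
  √(A²+B²)=0.3940;  θ2 = -0.9953+1.8682 ≈ 0.8729
rotate P by −φ3: (0.1679, 0.0814, -0.3305)
  e−x'=-0.1079;  (l²−L²−(e−x')²−y'²−z²)/2L = -0.0187
  γ=atan2(-0.3305,-0.1079)=-1.8864;  ψ=arccos(-0.0539)=1.6247;  θ3=γ+ψ≈-0.2617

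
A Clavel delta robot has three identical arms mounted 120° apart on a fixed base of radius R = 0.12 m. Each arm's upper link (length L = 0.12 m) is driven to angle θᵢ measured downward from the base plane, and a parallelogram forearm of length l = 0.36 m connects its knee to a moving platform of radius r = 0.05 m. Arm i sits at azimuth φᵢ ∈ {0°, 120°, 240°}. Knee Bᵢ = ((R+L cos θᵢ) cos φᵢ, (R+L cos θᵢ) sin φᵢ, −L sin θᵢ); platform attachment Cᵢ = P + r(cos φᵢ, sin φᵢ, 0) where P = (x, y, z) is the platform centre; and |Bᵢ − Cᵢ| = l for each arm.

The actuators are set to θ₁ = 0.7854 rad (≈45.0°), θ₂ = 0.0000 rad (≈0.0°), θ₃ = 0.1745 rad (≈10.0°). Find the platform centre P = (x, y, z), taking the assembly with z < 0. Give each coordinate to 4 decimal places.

(-0.1080, 0.0211, -0.3299)

φ1=0.0°: virtual centre (0.1549, 0.0000, -0.0849), radius l
φ2=120.0°: virtual centre (-0.0950, 0.1645, 0.0000), radius l
arm 3 at φ=240.0°: e+L cos θ3 = 0.1882;  centre 3 = (-0.0941, -0.1630, -0.0208)
|centre ₂|²−|centre ₁|² = 0.0049;  |centre ₃|²−|centre ₁|² = 0.0047
[-0.4997 0.3291 0.1697]·P = 0.0049;  [-0.4979 -0.3259 0.1280]·P = 0.0047
det = 0.3267;  x = -0.0096+0.2983z,  y = 0.0004+-0.0628z
sphere 1 gives Az²+Bz+C=0 with A=1.0929, B=0.0716, C=-0.0954;  B²−4AC=0.4220;  roots -0.3299, 0.2644;  negative root z = -0.3299
x = -0.1080, y = 0.0211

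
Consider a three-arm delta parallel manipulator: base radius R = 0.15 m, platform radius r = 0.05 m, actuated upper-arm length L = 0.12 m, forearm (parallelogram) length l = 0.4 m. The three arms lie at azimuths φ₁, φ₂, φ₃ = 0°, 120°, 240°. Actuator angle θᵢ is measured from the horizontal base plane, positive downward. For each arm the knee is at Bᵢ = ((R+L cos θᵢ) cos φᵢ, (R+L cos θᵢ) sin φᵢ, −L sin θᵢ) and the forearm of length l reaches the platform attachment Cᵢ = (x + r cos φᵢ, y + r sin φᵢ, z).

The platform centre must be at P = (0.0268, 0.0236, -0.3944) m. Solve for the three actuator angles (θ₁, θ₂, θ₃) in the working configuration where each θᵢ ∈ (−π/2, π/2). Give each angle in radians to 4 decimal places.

θ₁ = 0.3491, θ₂ = 0.4367, θ₃ = 0.6110

rotate P by −φ1: (0.0268, 0.0236, -0.3944)
  A cos θ + B sin θ = C:  0.0732·cos θ + -0.3944·sin θ = -0.0661
  √(A²+B²)=0.4011;  θ1 = -1.3873+1.7364 ≈ 0.3491
arm 2 (φ=120.0°): x'=0.0070, y'=-0.0350
  e−x'=0.0930;  (l²−L²−(e−x')²−y'²−z²)/2L = -0.0826
  γ=atan2(-0.3944,0.0930)=-1.3393;  ψ=arccos(-0.2038)=1.7760;  θ2=γ+ψ≈0.4367
φ3=240.0° → target in arm frame (-0.0338, 0.0114)
  A=0.1338, B=-0.3944, C=(l²−L²−A²−y'²−z²)/(2L)=-0.1166
  γ=atan2(-0.3944,0.1338)=-1.2436;  ψ=arccos(-0.2801)=1.8547;  θ3=γ+ψ≈0.6110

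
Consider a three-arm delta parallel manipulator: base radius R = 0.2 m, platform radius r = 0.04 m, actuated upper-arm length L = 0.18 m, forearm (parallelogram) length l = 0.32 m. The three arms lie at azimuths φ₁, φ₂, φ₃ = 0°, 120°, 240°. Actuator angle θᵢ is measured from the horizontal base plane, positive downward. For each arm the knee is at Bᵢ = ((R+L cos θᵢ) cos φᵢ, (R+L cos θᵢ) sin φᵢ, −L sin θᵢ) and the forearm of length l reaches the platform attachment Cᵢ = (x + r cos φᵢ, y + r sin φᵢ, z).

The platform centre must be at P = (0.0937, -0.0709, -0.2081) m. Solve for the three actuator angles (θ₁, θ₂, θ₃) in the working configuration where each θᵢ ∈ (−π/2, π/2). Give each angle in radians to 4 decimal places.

θ₁ = 0.0870, θ₂ = 1.3089, θ₃ = 0.6983

arm 1 (φ=0.0°): x'=0.0937, y'=-0.0709
  A cos θ + B sin θ = C:  0.0663·cos θ + -0.2081·sin θ = 0.0480
  γ=atan2(-0.2081,0.0663)=-1.2624;  ψ=arccos(0.2197)=1.3493;  θ1=γ+ψ≈0.0870
arm 2 (φ=120.0°): x'=-0.1083, y'=-0.0457
  A cos θ + B sin θ = C:  0.2683·cos θ + -0.2081·sin θ = -0.1315
  √(A²+B²)=0.3395;  θ2 = -0.6598+1.9686 ≈ 1.3089
rotate P by −φ3: (0.0146, 0.1166, -0.2081)
  A=0.1454, B=-0.2081, C=(l²−L²−A²−y'²−z²)/(2L)=-0.0224
  γ=atan2(-0.2081,0.1454)=-0.9608;  ψ=arccos(-0.0881)=1.6590;  θ3=γ+ψ≈0.6983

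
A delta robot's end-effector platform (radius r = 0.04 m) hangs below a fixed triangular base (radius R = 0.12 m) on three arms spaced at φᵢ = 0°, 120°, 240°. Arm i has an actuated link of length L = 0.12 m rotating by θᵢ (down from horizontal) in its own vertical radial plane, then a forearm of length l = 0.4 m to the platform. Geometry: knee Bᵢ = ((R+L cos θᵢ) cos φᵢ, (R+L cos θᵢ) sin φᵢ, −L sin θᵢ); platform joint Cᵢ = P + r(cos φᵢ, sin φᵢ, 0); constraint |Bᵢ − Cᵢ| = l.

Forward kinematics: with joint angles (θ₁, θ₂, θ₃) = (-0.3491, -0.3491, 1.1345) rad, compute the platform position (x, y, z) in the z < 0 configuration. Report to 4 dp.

(0.1101, 0.1907, -0.3007)

S1 = (0.1928·cos0.0°, 0.1928·sin0.0°, 0.0410) = (0.1928, 0.0000, 0.0410)
S2 = (0.1928·cos120.0°, 0.1928·sin120.0°, 0.0410) = (-0.0964, 0.1669, 0.0410)
φ3=240.0°: virtual centre (-0.0654, -0.1132, -0.1088), radius l
subtract pairs → two planes through P
[-0.5783 0.3339 0.0000]·P = 0.0000;  [-0.5162 -0.2264 -0.2996]·P = -0.0099
Cramer: x(z) = 0.0109-0.3298z;  y(z) = 0.0189-0.5713z
into |P−S₁|² = l²: 1.4352z² + 0.0162z + -0.1249 = 0;  Δ = 0.7172;  z = -0.3007 or 0.2894 → z<0 root = -0.3007
x = 0.1101, y = 0.1907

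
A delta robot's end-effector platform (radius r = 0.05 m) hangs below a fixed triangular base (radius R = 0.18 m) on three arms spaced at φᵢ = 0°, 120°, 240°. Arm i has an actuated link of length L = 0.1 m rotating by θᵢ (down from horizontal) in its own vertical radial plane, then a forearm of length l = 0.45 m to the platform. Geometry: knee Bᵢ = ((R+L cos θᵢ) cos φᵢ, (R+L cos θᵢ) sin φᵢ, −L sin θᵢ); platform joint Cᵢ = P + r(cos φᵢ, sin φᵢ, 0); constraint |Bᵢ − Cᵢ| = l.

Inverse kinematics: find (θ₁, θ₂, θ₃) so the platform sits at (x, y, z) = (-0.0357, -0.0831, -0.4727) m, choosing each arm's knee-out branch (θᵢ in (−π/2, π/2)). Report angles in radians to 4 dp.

rotate P by −φ1: (-0.0357, -0.0831, -0.4727)
  A=0.1657, B=-0.4727, C=(l²−L²−A²−y'²−z²)/(2L)=-0.3265
  θ1 = atan2(B,A) + arccos(C/0.5009) = 1.0472
φ2=120.0° → target in arm frame (-0.0541, 0.0725)
  A cos θ + B sin θ = C:  0.1841·cos θ + -0.4727·sin θ = -0.3505
  θ2 = atan2(B,A) + arccos(C/0.5073) = 1.1341
rotate P by −φ3: (0.0898, 0.0106, -0.4727)
  A cos θ + B sin θ = C:  0.0402·cos θ + -0.4727·sin θ = -0.1634
  θ3 = atan2(B,A) + arccos(C/0.4744) = 0.4364

θ₁ = 1.0472, θ₂ = 1.1341, θ₃ = 0.4364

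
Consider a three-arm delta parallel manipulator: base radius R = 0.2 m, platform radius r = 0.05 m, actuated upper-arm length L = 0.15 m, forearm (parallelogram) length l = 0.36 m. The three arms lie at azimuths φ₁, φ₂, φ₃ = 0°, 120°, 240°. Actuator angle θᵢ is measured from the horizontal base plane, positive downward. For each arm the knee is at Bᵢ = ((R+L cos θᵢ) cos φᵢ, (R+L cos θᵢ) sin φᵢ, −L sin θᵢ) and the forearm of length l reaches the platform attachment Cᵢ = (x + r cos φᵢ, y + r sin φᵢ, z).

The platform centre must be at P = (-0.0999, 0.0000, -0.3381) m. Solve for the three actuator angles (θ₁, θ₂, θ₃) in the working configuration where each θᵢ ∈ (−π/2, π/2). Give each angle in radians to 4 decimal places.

φ1=0.0° → target in arm frame (-0.0999, 0.0000)
  e−x'=0.2499;  (l²−L²−(e−x')²−y'²−z²)/2L = -0.2322
  √(A²+B²)=0.4204;  θ1 = -0.9343+2.1559 ≈ 1.2216
rotate P by −φ2: (0.0499, 0.0865, -0.3381)
  A=0.1001, B=-0.3381, C=(l²−L²−A²−y'²−z²)/(2L)=-0.0824
  γ=atan2(-0.3381,0.1001)=-1.2831;  ψ=arccos(-0.2336)=1.8065;  θ2=γ+ψ≈0.5235
rotate P by −φ3: (0.0500, -0.0865, -0.3381)
  e−x'=0.1000;  (l²−L²−(e−x')²−y'²−z²)/2L = -0.0824
  γ=atan2(-0.3381,0.1000)=-1.2831;  ψ=arccos(-0.2336)=1.8065;  θ3=γ+ψ≈0.5235

θ₁ = 1.2216, θ₂ = 0.5235, θ₃ = 0.5235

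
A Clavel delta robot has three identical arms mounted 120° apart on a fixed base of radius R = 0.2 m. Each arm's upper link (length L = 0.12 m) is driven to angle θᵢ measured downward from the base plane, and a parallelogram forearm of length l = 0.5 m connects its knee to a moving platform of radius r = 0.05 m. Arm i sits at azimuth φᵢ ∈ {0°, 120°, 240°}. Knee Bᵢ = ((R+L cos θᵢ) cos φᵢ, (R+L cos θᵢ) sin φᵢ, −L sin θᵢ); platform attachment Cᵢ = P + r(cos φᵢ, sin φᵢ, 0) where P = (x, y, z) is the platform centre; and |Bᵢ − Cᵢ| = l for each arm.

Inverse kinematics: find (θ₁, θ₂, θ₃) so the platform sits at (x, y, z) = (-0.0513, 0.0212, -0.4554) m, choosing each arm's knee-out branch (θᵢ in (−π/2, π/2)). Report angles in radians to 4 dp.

φ1=0.0° → target in arm frame (-0.0513, 0.0212)
  e−x'=0.2013;  (l²−L²−(e−x')²−y'²−z²)/2L = -0.0532
  √(A²+B²)=0.4979;  θ1 = -1.1546+1.6778 ≈ 0.5232
φ2=120.0° → target in arm frame (0.0440, 0.0338)
  A=0.1060, B=-0.4554, C=(l²−L²−A²−y'²−z²)/(2L)=0.0660
  θ2 = atan2(B,A) + arccos(C/0.4676) = 0.0871
rotate P by −φ3: (0.0073, -0.0550, -0.4554)
  A=0.1427, B=-0.4554, C=(l²−L²−A²−y'²−z²)/(2L)=0.0201
  θ3 = atan2(B,A) + arccos(C/0.4772) = 0.2616

θ₁ = 0.5232, θ₂ = 0.0871, θ₃ = 0.2616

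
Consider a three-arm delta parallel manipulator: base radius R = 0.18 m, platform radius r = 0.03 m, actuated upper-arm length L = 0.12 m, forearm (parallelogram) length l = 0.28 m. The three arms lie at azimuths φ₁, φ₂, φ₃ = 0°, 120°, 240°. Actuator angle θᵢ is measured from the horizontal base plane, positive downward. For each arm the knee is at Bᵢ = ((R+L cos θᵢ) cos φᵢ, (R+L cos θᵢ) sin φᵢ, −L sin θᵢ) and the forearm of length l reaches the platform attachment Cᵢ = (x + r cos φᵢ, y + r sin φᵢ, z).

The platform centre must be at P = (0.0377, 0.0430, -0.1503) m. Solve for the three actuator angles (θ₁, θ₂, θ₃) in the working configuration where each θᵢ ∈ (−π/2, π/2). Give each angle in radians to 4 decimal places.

φ1=0.0° → target in arm frame (0.0377, 0.0430)
  A=0.1123, B=-0.1503, C=(l²−L²−A²−y'²−z²)/(2L)=0.1123
  θ1 = atan2(B,A) + arccos(C/0.1876) = 0.0001
rotate P by −φ2: (0.0184, -0.0541, -0.1503)
  A=0.1316, B=-0.1503, C=(l²−L²−A²−y'²−z²)/(2L)=0.0882
  √(A²+B²)=0.1998;  θ2 = -0.8516+1.1138 ≈ 0.2622
arm 3 (φ=240.0°): x'=-0.0561, y'=0.0111
  A=0.2061, B=-0.1503, C=(l²−L²−A²−y'²−z²)/(2L)=-0.0049
  √(A²+B²)=0.2551;  θ3 = -0.6301+1.5902 ≈ 0.9601

θ₁ = 0.0001, θ₂ = 0.2622, θ₃ = 0.9601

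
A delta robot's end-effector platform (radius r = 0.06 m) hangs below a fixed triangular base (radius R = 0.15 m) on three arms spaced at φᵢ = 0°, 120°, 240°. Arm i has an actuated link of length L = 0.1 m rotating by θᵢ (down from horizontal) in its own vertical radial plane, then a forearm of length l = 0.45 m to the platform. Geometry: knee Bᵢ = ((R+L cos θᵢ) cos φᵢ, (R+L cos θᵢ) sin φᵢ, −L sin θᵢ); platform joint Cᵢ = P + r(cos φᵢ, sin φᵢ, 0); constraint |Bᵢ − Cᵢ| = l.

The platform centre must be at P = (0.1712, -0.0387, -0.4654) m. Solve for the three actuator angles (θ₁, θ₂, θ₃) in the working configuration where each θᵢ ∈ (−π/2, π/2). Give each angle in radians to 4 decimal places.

arm 1 (φ=0.0°): x'=0.1712, y'=-0.0387
  A=-0.0812, B=-0.4654, C=(l²−L²−A²−y'²−z²)/(2L)=-0.1609
  √(A²+B²)=0.4724;  θ1 = -1.7435+1.9184 ≈ 0.1749
φ2=120.0° → target in arm frame (-0.1191, -0.1289)
  e−x'=0.2091;  (l²−L²−(e−x')²−y'²−z²)/2L = -0.4222
  θ2 = atan2(B,A) + arccos(C/0.5102) = 1.3970
φ3=240.0° → target in arm frame (-0.0521, 0.1676)
  A cos θ + B sin θ = C:  0.1421·cos θ + -0.4654·sin θ = -0.3619
  θ3 = atan2(B,A) + arccos(C/0.4866) = 1.1349

θ₁ = 0.1749, θ₂ = 1.3970, θ₃ = 1.1349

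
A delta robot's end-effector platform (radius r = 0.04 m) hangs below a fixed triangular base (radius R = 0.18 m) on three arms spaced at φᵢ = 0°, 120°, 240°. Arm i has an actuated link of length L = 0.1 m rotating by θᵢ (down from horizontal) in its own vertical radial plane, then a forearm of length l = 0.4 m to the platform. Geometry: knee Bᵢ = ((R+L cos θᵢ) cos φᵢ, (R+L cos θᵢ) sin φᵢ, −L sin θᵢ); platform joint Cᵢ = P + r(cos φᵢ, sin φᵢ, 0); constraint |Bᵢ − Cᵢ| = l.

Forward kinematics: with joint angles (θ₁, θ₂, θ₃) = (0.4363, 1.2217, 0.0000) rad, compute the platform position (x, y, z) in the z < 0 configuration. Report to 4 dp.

S1 = (0.2306·cos0.0°, 0.2306·sin0.0°, -0.0423) = (0.2306, 0.0000, -0.0423)
arm 2 at φ=120.0°: ρ2 = 0.1742;  S2 = (-0.0871, 0.1509, -0.0940)
φ3=240.0°: virtual centre (-0.1200, -0.2078, 0.0000), radius l
subtract pairs → two planes through P
[-0.6355 0.3017 -0.1034]·P = -0.0158;  [-0.7013 -0.4157 0.0845]·P = 0.0026
Cramer: x(z) = 0.0121-0.0368z;  y(z) = -0.0268+0.2653z
quadratic in z: (1.0718)z²+(0.0864)z+(-0.1098)=0, √Δ=0.6914 → z ∈ {-0.3628, 0.2823}; z = -0.3628 (taking z<0)
x = 0.0255, y = -0.1231

(0.0255, -0.1231, -0.3628)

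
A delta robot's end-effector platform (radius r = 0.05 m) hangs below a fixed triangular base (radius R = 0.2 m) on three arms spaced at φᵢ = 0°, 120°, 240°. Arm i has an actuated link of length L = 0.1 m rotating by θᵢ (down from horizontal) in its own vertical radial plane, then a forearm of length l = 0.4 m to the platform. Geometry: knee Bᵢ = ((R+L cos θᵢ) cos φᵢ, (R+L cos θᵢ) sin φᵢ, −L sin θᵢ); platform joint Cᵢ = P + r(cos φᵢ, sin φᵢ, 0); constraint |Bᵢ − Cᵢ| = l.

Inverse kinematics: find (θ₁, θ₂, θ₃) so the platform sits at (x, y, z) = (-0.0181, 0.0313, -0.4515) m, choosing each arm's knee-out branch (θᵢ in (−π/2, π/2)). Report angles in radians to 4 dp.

θ₁ = 1.3963, θ₂ = 1.0471, θ₃ = 1.3960

arm 1 (φ=0.0°): x'=-0.0181, y'=0.0313
  A=0.1681, B=-0.4515, C=(l²−L²−A²−y'²−z²)/(2L)=-0.4154
  θ1 = atan2(B,A) + arccos(C/0.4818) = 1.3963
arm 2 (φ=120.0°): x'=0.0362, y'=0.0000
  e−x'=0.1138;  (l²−L²−(e−x')²−y'²−z²)/2L = -0.3341
  √(A²+B²)=0.4656;  θ2 = -1.3238+2.3709 ≈ 1.0471
rotate P by −φ3: (-0.0181, -0.0313, -0.4515)
  A cos θ + B sin θ = C:  0.1681·cos θ + -0.4515·sin θ = -0.4154
  θ3 = atan2(B,A) + arccos(C/0.4818) = 1.3960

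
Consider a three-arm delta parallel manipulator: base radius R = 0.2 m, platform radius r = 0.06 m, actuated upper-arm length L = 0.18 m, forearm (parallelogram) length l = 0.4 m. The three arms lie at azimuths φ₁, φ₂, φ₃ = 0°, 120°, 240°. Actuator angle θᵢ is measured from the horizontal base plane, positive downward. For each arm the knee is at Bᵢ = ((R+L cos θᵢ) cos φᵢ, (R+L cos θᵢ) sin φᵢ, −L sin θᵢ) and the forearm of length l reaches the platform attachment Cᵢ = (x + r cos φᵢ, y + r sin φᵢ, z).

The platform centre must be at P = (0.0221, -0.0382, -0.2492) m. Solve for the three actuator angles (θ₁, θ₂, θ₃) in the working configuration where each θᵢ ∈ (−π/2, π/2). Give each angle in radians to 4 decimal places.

θ₁ = -0.0877, θ₂ = 0.3492, θ₃ = -0.0872

rotate P by −φ1: (0.0221, -0.0382, -0.2492)
  A=0.1179, B=-0.2492, C=(l²−L²−A²−y'²−z²)/(2L)=0.1393
  γ=atan2(-0.2492,0.1179)=-1.1289;  ψ=arccos(0.5052)=1.0412;  θ1=γ+ψ≈-0.0877
rotate P by −φ2: (-0.0441, 0.0000, -0.2492)
  A cos θ + B sin θ = C:  0.1841·cos θ + -0.2492·sin θ = 0.0878
  γ=atan2(-0.2492,0.1841)=-0.9344;  ψ=arccos(0.2832)=1.2836;  θ2=γ+ψ≈0.3492
rotate P by −φ3: (0.0220, 0.0382, -0.2492)
  A=0.1180, B=-0.2492, C=(l²−L²−A²−y'²−z²)/(2L)=0.1392
  θ3 = atan2(B,A) + arccos(C/0.2757) = -0.0872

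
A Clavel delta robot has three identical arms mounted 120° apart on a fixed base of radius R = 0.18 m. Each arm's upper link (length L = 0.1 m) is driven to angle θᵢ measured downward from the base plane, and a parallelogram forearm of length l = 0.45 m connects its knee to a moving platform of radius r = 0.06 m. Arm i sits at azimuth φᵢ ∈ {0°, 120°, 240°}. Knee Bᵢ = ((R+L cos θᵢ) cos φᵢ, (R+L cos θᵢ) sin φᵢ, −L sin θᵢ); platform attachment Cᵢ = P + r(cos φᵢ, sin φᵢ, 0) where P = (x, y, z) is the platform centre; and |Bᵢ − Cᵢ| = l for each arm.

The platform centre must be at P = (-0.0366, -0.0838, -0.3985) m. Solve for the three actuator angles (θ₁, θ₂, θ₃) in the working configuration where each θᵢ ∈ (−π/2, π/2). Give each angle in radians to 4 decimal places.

arm 1 (φ=0.0°): x'=-0.0366, y'=-0.0838
  e−x'=0.1566;  (l²−L²−(e−x')²−y'²−z²)/2L = 0.0108
  θ1 = atan2(B,A) + arccos(C/0.4282) = 0.3493
arm 2 (φ=120.0°): x'=-0.0543, y'=0.0736
  A=0.1743, B=-0.3985, C=(l²−L²−A²−y'²−z²)/(2L)=-0.0104
  θ2 = atan2(B,A) + arccos(C/0.4349) = 0.4363
rotate P by −φ3: (0.0909, 0.0102, -0.3985)
  e−x'=0.0291;  (l²−L²−(e−x')²−y'²−z²)/2L = 0.1637
  θ3 = atan2(B,A) + arccos(C/0.3996) = -0.3492

θ₁ = 0.3493, θ₂ = 0.4363, θ₃ = -0.3492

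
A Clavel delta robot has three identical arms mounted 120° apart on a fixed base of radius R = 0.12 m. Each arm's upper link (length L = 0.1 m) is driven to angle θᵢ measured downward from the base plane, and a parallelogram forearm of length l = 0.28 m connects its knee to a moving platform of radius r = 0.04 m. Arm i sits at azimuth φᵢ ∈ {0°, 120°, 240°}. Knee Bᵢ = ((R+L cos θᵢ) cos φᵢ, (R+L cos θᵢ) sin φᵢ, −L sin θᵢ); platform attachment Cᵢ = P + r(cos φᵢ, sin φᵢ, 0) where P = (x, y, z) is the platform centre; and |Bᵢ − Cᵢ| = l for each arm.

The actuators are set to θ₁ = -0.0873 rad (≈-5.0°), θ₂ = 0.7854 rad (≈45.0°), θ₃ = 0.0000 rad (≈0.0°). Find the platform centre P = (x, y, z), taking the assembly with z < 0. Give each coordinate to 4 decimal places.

arm 1 at φ=0.0°: (R−r)+L cos θ1 = 0.1796;  O1 = (0.1796, 0.0000, 0.0087)
O2 = (0.1507·cos120.0°, 0.1507·sin120.0°, -0.0707) = (-0.0754, 0.1305, -0.0707)
arm 3 at φ=240.0°: (R−r)+L cos θ3 = 0.1800;  O3 = (-0.0900, -0.1559, 0.0000)
eliminate P² terms by subtracting sphere 1 from 2 and 3
plane₁₂: -0.5099x+0.2610y+-0.1589z = -0.0046
Cramer: x(z) = 0.0048-0.1804z;  y(z) = -0.0084+0.2561z
sphere 1 gives Az²+Bz+C=0 with A=1.0981, B=0.0413, C=-0.0477;  B²−4AC=0.2111;  roots -0.2280, 0.1904;  negative root z = -0.2280
x = 0.0459, y = -0.0668

(0.0459, -0.0668, -0.2280)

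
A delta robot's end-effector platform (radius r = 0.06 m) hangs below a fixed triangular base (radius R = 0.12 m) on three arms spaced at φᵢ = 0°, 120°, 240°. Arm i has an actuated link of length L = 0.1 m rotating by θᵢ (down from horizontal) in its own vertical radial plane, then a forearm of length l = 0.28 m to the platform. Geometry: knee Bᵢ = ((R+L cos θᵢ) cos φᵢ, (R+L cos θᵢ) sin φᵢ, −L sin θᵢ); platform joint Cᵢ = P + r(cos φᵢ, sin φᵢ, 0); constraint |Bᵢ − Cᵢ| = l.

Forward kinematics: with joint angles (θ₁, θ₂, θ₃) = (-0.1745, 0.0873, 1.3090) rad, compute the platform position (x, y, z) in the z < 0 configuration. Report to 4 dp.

(0.0998, 0.1304, -0.2234)

φ1=0.0°: virtual centre (0.1585, 0.0000, 0.0174), radius l
arm 2 at φ=120.0°: ρ2 = 0.1596;  O2 = (-0.0798, 0.1382, -0.0087)
φ3=240.0°: virtual centre (-0.0429, -0.0744, -0.0966), radius l
|O₂|²−|O₁|² = 0.0001;  |O₃|²−|O₁|² = -0.0087
plane₁₂: -0.4766x+0.2765y+-0.0522z = 0.0001
det = 0.1823;  x = 0.0131+-0.3883z,  y = 0.0231+-0.4806z
into |P−O₁|² = l²: 1.3818z² + 0.0560z + -0.0564 = 0;  Δ = 0.3150;  z = -0.2234 or 0.1828 → z<0 root = -0.2234
x = 0.0998, y = 0.1304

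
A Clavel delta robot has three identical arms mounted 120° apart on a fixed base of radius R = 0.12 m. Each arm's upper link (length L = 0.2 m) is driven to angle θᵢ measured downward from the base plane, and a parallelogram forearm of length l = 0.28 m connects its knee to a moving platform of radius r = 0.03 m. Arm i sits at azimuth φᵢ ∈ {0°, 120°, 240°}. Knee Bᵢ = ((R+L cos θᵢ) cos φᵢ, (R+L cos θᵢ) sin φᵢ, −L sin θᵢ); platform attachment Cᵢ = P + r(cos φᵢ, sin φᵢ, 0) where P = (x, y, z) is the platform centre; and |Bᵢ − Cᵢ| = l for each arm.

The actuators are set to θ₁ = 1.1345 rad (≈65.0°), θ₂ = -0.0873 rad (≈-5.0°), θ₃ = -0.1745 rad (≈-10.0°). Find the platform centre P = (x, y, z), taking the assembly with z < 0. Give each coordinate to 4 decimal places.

arm 1 at φ=0.0°: e+L cos θ1 = 0.1745;  centre 1 = (0.1745, 0.0000, -0.1813)
arm 2 at φ=120.0°: e+L cos θ2 = 0.2892;  centre 2 = (-0.1446, 0.2505, 0.0174)
φ3=240.0°: virtual centre (-0.1435, -0.2485, 0.0347), radius l
|centre ₂|²−|centre ₁|² = 0.0206;  |centre ₃|²−|centre ₁|² = 0.0202
linear system: -0.6383x+0.5010y = 0.0206−0.3974z; -0.6360x+-0.4970y = 0.0202−0.4320z
det = 0.6359;  x = -0.0321+0.6510z,  y = 0.0003+0.0361z
quadratic in z: (1.4251)z²+(0.0936)z+(-0.0029)=0, √Δ=0.1582 → z ∈ {-0.0883, 0.0227}; z = -0.0883 (taking z<0)
x = -0.0896, y = -0.0029

(-0.0896, -0.0029, -0.0883)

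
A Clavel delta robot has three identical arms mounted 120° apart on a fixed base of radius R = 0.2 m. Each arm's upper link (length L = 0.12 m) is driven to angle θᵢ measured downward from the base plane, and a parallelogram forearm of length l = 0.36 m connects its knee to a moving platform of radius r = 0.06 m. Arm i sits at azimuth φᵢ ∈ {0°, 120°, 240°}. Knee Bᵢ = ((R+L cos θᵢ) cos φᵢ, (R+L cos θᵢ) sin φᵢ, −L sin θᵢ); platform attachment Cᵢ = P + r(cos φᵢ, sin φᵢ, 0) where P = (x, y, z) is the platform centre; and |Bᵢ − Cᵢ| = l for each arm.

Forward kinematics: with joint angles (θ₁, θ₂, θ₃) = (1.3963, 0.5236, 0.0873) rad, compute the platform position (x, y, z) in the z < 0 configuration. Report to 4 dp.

arm 1 at φ=0.0°: e+L cos θ1 = 0.1608;  S1 = (0.1608, 0.0000, -0.1182)
arm 2 at φ=120.0°: e+L cos θ2 = 0.2439;  S2 = (-0.1220, 0.2112, -0.0600)
φ3=240.0°: virtual centre (-0.1298, -0.2248, -0.0105), radius l
subtract pairs → two planes through P
[-0.5656 0.4225 0.1164]·P = 0.0233;  [-0.5812 -0.4495 0.2154]·P = 0.0276
det = 0.4998;  x = -0.0443+0.2868z,  y = -0.0042+0.1085z
into |P−S₁|² = l²: 1.0940z² + 0.1178z + -0.0735 = 0;  Δ = 0.3357;  z = -0.3186 or 0.2110 → z<0 root = -0.3186
x = -0.1357, y = -0.0388

(-0.1357, -0.0388, -0.3186)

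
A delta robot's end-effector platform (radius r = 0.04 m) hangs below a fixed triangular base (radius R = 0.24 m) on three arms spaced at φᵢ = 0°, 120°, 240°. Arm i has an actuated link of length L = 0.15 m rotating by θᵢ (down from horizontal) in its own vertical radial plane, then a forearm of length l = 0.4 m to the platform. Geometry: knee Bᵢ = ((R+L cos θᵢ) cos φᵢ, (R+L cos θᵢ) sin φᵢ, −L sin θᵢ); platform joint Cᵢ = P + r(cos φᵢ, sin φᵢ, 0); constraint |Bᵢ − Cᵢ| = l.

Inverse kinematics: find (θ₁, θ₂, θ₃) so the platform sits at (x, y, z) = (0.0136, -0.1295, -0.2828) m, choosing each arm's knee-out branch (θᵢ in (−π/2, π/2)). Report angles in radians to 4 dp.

θ₁ = 0.5236, θ₂ = 1.2218, θ₃ = -0.1747

φ1=0.0° → target in arm frame (0.0136, -0.1295)
  A=0.1864, B=-0.2828, C=(l²−L²−A²−y'²−z²)/(2L)=0.0200
  γ=atan2(-0.2828,0.1864)=-0.9880;  ψ=arccos(0.0591)=1.5116;  θ1=γ+ψ≈0.5236
rotate P by −φ2: (-0.1190, 0.0530, -0.2828)
  e−x'=0.3190;  (l²−L²−(e−x')²−y'²−z²)/2L = -0.1567
  √(A²+B²)=0.4263;  θ2 = -0.7254+1.9472 ≈ 1.2218
rotate P by −φ3: (0.1054, 0.0765, -0.2828)
  e−x'=0.0946;  (l²−L²−(e−x')²−y'²−z²)/2L = 0.1424
  θ3 = atan2(B,A) + arccos(C/0.2982) = -0.1747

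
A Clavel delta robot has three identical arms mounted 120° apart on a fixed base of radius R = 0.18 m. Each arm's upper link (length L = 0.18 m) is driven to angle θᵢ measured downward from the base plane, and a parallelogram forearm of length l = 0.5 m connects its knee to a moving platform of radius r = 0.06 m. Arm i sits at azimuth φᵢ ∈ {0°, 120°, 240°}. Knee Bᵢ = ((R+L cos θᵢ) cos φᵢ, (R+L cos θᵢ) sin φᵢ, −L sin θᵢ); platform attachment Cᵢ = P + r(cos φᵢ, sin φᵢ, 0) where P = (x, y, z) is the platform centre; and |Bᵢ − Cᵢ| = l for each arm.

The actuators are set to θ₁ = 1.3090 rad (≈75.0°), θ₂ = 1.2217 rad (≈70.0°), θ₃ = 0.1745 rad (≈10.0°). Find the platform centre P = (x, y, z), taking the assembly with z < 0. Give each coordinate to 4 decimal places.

φ1=0.0°: virtual centre (0.1666, 0.0000, -0.1739), radius l
O2 = (0.1816·cos120.0°, 0.1816·sin120.0°, -0.1691) = (-0.0908, 0.1572, -0.1691)
O3 = (0.2973·cos240.0°, 0.2973·sin240.0°, -0.0313) = (-0.1486, -0.2574, -0.0313)
subtract pairs → two planes through P
[-0.5147 0.3145 0.0094]·P = 0.0036;  [-0.6304 -0.5149 0.2852]·P = 0.0314
det = 0.4633;  x = -0.0253+0.2041z,  y = -0.0300+0.3040z
sphere 1 gives Az²+Bz+C=0 with A=1.1341, B=0.2512, C=-0.1821;  B²−4AC=0.8890;  roots -0.5264, 0.3049;  negative root z = -0.5264
x = -0.1327, y = -0.1900

(-0.1327, -0.1900, -0.5264)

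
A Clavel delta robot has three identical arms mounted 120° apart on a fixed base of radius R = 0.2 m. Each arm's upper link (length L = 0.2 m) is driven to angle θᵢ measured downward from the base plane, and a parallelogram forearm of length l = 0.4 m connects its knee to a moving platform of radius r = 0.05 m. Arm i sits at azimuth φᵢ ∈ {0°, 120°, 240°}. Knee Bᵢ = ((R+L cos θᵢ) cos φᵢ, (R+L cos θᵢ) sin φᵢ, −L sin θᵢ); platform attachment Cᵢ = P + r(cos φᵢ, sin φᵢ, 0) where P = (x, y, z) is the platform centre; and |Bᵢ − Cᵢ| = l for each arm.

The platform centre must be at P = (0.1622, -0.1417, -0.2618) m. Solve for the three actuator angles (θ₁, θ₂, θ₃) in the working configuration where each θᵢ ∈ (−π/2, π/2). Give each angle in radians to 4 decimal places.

φ1=0.0° → target in arm frame (0.1622, -0.1417)
  A=-0.0122, B=-0.2618, C=(l²−L²−A²−y'²−z²)/(2L)=0.0781
  γ=atan2(-0.2618,-0.0122)=-1.6174;  ψ=arccos(0.2979)=1.2683;  θ1=γ+ψ≈-0.3491
rotate P by −φ2: (-0.2038, -0.0696, -0.2618)
  e−x'=0.3538;  (l²−L²−(e−x')²−y'²−z²)/2L = -0.1964
  γ=atan2(-0.2618,0.3538)=-0.6370;  ψ=arccos(-0.4463)=2.0334;  θ2=γ+ψ≈1.3964
arm 3 (φ=240.0°): x'=0.0416, y'=0.2113
  e−x'=0.1084;  (l²−L²−(e−x')²−y'²−z²)/2L = -0.0124
  θ3 = atan2(B,A) + arccos(C/0.2833) = 0.4361

θ₁ = -0.3491, θ₂ = 1.3964, θ₃ = 0.4361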